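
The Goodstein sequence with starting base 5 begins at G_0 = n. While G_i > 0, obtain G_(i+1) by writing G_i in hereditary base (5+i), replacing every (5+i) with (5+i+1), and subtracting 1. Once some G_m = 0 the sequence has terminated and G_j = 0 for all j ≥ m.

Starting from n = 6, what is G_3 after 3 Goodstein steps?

step 0: 6 = 5 + 1; sub 6 for 5: 6 + 1; = 7; G_1 = 7−1 = 6
step 1: 6 = 6; sub 7 for 6: 7; = 7; G_2 = 7−1 = 6
step 2: 6 = 6; sub 8 for 7: 6; = 6; G_3 = 6−1 = 5

5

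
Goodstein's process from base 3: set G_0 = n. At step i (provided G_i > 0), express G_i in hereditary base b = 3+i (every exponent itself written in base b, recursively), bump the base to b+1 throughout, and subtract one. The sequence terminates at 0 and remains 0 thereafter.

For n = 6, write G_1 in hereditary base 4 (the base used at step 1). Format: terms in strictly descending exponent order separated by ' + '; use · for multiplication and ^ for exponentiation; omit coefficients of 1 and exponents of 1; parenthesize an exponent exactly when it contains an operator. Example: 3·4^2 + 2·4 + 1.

4 + 3

step 0: 6 = 2·3; sub 4 for 3: 2·4; = 8; G_1 = 8−1 = 7
step 1: 7 = 4 + 3; sub 5 for 4: 5 + 3; = 8; G_2 = 8−1 = 7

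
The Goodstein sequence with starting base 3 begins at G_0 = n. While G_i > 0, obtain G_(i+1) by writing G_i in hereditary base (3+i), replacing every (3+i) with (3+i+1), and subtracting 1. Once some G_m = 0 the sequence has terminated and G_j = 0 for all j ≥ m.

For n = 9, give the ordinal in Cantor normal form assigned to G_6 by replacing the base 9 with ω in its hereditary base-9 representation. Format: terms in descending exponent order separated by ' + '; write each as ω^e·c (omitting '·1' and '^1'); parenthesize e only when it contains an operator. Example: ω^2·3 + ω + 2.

G_0=9  [base 3] 3^2  →[3↦4]→  4^2 = 16  −1 ⇒ G_1=15
G_1=15  [base 4] 3·4 + 3  →[4↦5]→  3·5 + 3 = 18  −1 ⇒ G_2=17
G_2=17  [base 5] 3·5 + 2  →[5↦6]→  3·6 + 2 = 20  −1 ⇒ G_3=19
G_3=19  [base 6] 3·6 + 1  →[6↦7]→  3·7 + 1 = 22  −1 ⇒ G_4=21
G_4=21  [base 7] 3·7  →[7↦8]→  3·8 = 24  −1 ⇒ G_5=23
G_5=23  [base 8] 2·8 + 7  →[8↦9]→  2·9 + 7 = 25  −1 ⇒ G_6=24
G_6=24  [base 9] 2·9 + 6  →[9↦10]→  2·10 + 6 = 26  −1 ⇒ G_7=25

ω·2 + 6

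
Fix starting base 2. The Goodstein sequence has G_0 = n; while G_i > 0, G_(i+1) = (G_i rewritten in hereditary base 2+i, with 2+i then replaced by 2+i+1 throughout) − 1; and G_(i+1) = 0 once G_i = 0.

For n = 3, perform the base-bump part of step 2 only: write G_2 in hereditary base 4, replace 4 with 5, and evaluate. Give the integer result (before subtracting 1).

base 2: 3 = 2 + 1; at 3: 3 + 1 = 4; next = 3
base 3: 3 = 3; at 4: 4 = 4; next = 3
base 4: 3 = 3; at 5: 3 = 3; next = 2

3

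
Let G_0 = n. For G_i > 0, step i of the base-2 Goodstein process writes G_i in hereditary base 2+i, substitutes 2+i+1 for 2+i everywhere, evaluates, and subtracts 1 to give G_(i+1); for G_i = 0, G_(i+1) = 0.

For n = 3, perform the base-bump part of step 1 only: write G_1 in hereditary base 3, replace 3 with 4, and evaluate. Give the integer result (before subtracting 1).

4

base 2: 3 = 2 + 1; at 3: 3 + 1 = 4; next = 3
base 3: 3 = 3; at 4: 4 = 4; next = 3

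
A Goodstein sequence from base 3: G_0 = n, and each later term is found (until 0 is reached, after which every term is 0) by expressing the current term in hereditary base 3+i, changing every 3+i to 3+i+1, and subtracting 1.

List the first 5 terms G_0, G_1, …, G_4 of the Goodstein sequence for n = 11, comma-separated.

11, 17, 25, 35, 39

(0) 11|_3 = 3^2 + 2 ↦ 4^2 + 2|_4 = 18 ⇒ 17
(1) 17|_4 = 4^2 + 1 ↦ 5^2 + 1|_5 = 26 ⇒ 25
(2) 25|_5 = 5^2 ↦ 6^2|_6 = 36 ⇒ 35
(3) 35|_6 = 5·6 + 5 ↦ 5·7 + 5|_7 = 40 ⇒ 39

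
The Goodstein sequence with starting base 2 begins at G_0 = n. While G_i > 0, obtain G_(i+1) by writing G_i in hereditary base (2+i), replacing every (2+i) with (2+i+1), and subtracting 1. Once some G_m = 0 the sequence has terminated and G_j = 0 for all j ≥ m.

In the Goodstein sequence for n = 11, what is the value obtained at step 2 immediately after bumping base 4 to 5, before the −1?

15628

[0] 11 ≡ 2^(2 + 1) + 2 + 1 (base 2). Lift 3: 85. −1: 84.
[1] 84 ≡ 3^(3 + 1) + 3 (base 3). Lift 4: 1028. −1: 1027.
[2] 1027 ≡ 4^(4 + 1) + 3 (base 4). Lift 5: 15628. −1: 15627.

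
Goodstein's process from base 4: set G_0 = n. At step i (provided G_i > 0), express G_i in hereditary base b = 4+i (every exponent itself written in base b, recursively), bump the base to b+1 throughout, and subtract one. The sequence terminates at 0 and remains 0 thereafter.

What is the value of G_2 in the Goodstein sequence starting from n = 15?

19

i=0: 15 = 3·4 + 3 (b=4); 4→5: 3·5 + 3 = 18; 18−1 = 17
i=1: 17 = 3·5 + 2 (b=5); 5→6: 3·6 + 2 = 20; 20−1 = 19
i=2: 19 = 3·6 + 1 (b=6); 6→7: 3·7 + 1 = 22; 22−1 = 21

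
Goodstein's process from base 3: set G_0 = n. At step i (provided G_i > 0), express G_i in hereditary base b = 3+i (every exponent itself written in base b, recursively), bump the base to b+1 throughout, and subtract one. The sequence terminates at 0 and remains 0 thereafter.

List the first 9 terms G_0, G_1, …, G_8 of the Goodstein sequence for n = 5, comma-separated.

5, 5, 5, 5, 4, 3, 2, 1, 0

i=0: 5 = 3 + 2 (b=3); 3→4: 4 + 2 = 6; 6−1 = 5
i=1: 5 = 4 + 1 (b=4); 4→5: 5 + 1 = 6; 6−1 = 5
i=2: 5 = 5 (b=5); 5→6: 6 = 6; 6−1 = 5
i=3: 5 = 5 (b=6); 6→7: 5 = 5; 5−1 = 4
i=4: 4 = 4 (b=7); 7→8: 4 = 4; 4−1 = 3
i=5: 3 = 3 (b=8); 8→9: 3 = 3; 3−1 = 2
i=6: 2 = 2 (b=9); 9→10: 2 = 2; 2−1 = 1
i=7: 1 = 1 (b=10); 10→11: 1 = 1; 1−1 = 0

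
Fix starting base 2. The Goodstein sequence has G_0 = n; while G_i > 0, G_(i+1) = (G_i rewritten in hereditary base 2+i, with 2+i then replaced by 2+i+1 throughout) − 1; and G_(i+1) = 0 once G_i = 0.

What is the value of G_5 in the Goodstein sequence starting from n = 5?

5 —HB2→ 2^2 + 1 —bump→ 3^3 + 1 = 28 —(−1)→ 27
27 —HB3→ 3^3 —bump→ 4^4 = 256 —(−1)→ 255
255 —HB4→ 3·4^3 + 3·4^2 + 3·4 + 3 —bump→ 3·5^3 + 3·5^2 + 3·5 + 3 = 468 —(−1)→ 467
467 —HB5→ 3·5^3 + 3·5^2 + 3·5 + 2 —bump→ 3·6^3 + 3·6^2 + 3·6 + 2 = 776 —(−1)→ 775
775 —HB6→ 3·6^3 + 3·6^2 + 3·6 + 1 —bump→ 3·7^3 + 3·7^2 + 3·7 + 1 = 1198 —(−1)→ 1197

1197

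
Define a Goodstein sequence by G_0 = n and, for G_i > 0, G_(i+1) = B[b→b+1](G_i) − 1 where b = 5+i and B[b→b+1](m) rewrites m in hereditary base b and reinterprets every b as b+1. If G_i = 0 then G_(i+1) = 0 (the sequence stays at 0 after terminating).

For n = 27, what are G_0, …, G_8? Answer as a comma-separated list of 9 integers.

27, 37, 49, 63, 69, 75, 81, 87, 93

base 5: 27 = 5^2 + 2; at 6: 6^2 + 2 = 38; next = 37
base 6: 37 = 6^2 + 1; at 7: 7^2 + 1 = 50; next = 49
base 7: 49 = 7^2; at 8: 8^2 = 64; next = 63
base 8: 63 = 7·8 + 7; at 9: 7·9 + 7 = 70; next = 69
base 9: 69 = 7·9 + 6; at 10: 7·10 + 6 = 76; next = 75
base 10: 75 = 7·10 + 5; at 11: 7·11 + 5 = 82; next = 81
base 11: 81 = 7·11 + 4; at 12: 7·12 + 4 = 88; next = 87
base 12: 87 = 7·12 + 3; at 13: 7·13 + 3 = 94; next = 93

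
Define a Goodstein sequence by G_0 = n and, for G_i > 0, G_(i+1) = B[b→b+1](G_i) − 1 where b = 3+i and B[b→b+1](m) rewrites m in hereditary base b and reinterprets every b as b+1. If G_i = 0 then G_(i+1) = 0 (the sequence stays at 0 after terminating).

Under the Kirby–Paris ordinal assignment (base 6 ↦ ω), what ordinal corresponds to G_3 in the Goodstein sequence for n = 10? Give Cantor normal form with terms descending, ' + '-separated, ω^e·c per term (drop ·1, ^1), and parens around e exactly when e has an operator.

10 —HB3→ 3^2 + 1 —bump→ 4^2 + 1 = 17 —(−1)→ 16
16 —HB4→ 4^2 —bump→ 5^2 = 25 —(−1)→ 24
24 —HB5→ 4·5 + 4 —bump→ 4·6 + 4 = 28 —(−1)→ 27
27 —HB6→ 4·6 + 3 —bump→ 4·7 + 3 = 31 —(−1)→ 30

ω·4 + 3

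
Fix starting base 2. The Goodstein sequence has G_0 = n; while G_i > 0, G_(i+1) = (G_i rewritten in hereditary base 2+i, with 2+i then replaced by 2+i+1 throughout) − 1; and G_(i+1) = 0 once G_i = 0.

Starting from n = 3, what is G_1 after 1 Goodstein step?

base 2: 3 = 2 + 1; at 3: 3 + 1 = 4; next = 3
base 3: 3 = 3; at 4: 4 = 4; next = 3

3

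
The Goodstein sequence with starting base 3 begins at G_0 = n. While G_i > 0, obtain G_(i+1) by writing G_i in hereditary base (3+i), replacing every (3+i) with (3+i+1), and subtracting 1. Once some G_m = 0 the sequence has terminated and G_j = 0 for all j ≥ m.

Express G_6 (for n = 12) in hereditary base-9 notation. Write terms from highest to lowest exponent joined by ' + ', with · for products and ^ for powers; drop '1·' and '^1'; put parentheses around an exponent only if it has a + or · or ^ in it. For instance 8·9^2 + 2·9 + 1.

7·9 + 6

(0) 12|_3 = 3^2 + 3 ↦ 4^2 + 4|_4 = 20 ⇒ 19
(1) 19|_4 = 4^2 + 3 ↦ 5^2 + 3|_5 = 28 ⇒ 27
(2) 27|_5 = 5^2 + 2 ↦ 6^2 + 2|_6 = 38 ⇒ 37
(3) 37|_6 = 6^2 + 1 ↦ 7^2 + 1|_7 = 50 ⇒ 49
(4) 49|_7 = 7^2 ↦ 8^2|_8 = 64 ⇒ 63
(5) 63|_8 = 7·8 + 7 ↦ 7·9 + 7|_9 = 70 ⇒ 69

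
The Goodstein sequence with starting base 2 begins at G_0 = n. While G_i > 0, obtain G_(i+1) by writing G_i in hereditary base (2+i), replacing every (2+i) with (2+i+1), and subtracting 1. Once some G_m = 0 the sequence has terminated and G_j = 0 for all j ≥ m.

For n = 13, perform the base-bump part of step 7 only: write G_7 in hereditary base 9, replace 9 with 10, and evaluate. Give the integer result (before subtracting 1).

100000003326

G_0 = 13. HB_2(13) = 2^(2 + 1) + 2^2 + 1. Bump = 109. G_1 = 108.
G_1 = 108. HB_3(108) = 3^(3 + 1) + 3^3. Bump = 1280. G_2 = 1279.
G_2 = 1279. HB_4(1279) = 4^(4 + 1) + 3·4^3 + 3·4^2 + 3·4 + 3. Bump = 16093. G_3 = 16092.
G_3 = 16092. HB_5(16092) = 5^(5 + 1) + 3·5^3 + 3·5^2 + 3·5 + 2. Bump = 280712. G_4 = 280711.
G_4 = 280711. HB_6(280711) = 6^(6 + 1) + 3·6^3 + 3·6^2 + 3·6 + 1. Bump = 5765999. G_5 = 5765998.
G_5 = 5765998. HB_7(5765998) = 7^(7 + 1) + 3·7^3 + 3·7^2 + 3·7. Bump = 134219480. G_6 = 134219479.
G_6 = 134219479. HB_8(134219479) = 8^(8 + 1) + 3·8^3 + 3·8^2 + 2·8 + 7. Bump = 3486786856. G_7 = 3486786855.
G_7 = 3486786855. HB_9(3486786855) = 9^(9 + 1) + 3·9^3 + 3·9^2 + 2·9 + 6. Bump = 100000003326. G_8 = 100000003325.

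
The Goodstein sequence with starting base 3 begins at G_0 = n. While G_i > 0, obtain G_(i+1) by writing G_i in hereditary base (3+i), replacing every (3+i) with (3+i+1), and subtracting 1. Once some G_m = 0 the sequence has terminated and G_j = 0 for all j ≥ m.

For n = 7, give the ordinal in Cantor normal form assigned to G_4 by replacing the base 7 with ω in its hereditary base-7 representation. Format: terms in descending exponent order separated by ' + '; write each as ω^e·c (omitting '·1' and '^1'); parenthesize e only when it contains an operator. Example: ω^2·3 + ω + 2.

base 3: 7 = 2·3 + 1; at 4: 2·4 + 1 = 9; next = 8
base 4: 8 = 2·4; at 5: 2·5 = 10; next = 9
base 5: 9 = 5 + 4; at 6: 6 + 4 = 10; next = 9
base 6: 9 = 6 + 3; at 7: 7 + 3 = 10; next = 9

ω + 2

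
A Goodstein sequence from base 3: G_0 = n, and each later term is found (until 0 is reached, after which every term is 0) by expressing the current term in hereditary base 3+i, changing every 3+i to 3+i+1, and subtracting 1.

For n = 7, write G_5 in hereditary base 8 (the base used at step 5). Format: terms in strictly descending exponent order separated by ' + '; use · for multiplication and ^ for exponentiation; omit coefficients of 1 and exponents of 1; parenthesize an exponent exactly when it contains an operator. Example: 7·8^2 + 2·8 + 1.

G_0 = 7. HB_3(7) = 2·3 + 1. Bump = 9. G_1 = 8.
G_1 = 8. HB_4(8) = 2·4. Bump = 10. G_2 = 9.
G_2 = 9. HB_5(9) = 5 + 4. Bump = 10. G_3 = 9.
G_3 = 9. HB_6(9) = 6 + 3. Bump = 10. G_4 = 9.
G_4 = 9. HB_7(9) = 7 + 2. Bump = 10. G_5 = 9.
G_5 = 9. HB_8(9) = 8 + 1. Bump = 10. G_6 = 9.

8 + 1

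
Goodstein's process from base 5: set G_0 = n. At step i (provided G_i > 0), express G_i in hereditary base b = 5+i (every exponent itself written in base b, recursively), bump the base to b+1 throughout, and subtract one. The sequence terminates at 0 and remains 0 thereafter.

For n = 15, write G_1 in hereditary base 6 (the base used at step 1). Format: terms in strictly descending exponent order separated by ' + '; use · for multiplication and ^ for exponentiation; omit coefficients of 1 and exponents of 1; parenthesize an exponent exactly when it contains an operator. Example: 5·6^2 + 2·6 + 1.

2·6 + 5

G_0 = 15. HB_5(15) = 3·5. Bump = 18. G_1 = 17.
G_1 = 17. HB_6(17) = 2·6 + 5. Bump = 19. G_2 = 18.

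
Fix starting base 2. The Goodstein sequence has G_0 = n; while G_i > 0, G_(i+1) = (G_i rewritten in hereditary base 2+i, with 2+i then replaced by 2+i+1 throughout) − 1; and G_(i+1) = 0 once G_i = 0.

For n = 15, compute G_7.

3524450280

15 —HB2→ 2^(2 + 1) + 2^2 + 2 + 1 —bump→ 3^(3 + 1) + 3^3 + 3 + 1 = 112 —(−1)→ 111
111 —HB3→ 3^(3 + 1) + 3^3 + 3 —bump→ 4^(4 + 1) + 4^4 + 4 = 1284 —(−1)→ 1283
1283 —HB4→ 4^(4 + 1) + 4^4 + 3 —bump→ 5^(5 + 1) + 5^5 + 3 = 18753 —(−1)→ 18752
18752 —HB5→ 5^(5 + 1) + 5^5 + 2 —bump→ 6^(6 + 1) + 6^6 + 2 = 326594 —(−1)→ 326593
326593 —HB6→ 6^(6 + 1) + 6^6 + 1 —bump→ 7^(7 + 1) + 7^7 + 1 = 6588345 —(−1)→ 6588344
6588344 —HB7→ 7^(7 + 1) + 7^7 —bump→ 8^(8 + 1) + 8^8 = 150994944 —(−1)→ 150994943
150994943 —HB8→ 8^(8 + 1) + 7·8^7 + 7·8^6 + 7·8^5 + 7·8^4 + 7·8^3 + 7·8^2 + 7·8 + 7 —bump→ 9^(9 + 1) + 7·9^7 + 7·9^6 + 7·9^5 + 7·9^4 + 7·9^3 + 7·9^2 + 7·9 + 7 = 3524450281 —(−1)→ 3524450280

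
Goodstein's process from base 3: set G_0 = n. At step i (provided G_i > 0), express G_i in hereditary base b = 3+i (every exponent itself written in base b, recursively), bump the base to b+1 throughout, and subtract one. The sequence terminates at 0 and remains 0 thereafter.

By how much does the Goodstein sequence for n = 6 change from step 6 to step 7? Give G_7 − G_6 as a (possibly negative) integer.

G_0=6  [base 3] 2·3  →[3↦4]→  2·4 = 8  −1 ⇒ G_1=7
G_1=7  [base 4] 4 + 3  →[4↦5]→  5 + 3 = 8  −1 ⇒ G_2=7
G_2=7  [base 5] 5 + 2  →[5↦6]→  6 + 2 = 8  −1 ⇒ G_3=7
G_3=7  [base 6] 6 + 1  →[6↦7]→  7 + 1 = 8  −1 ⇒ G_4=7
G_4=7  [base 7] 7  →[7↦8]→  8 = 8  −1 ⇒ G_5=7
G_5=7  [base 8] 7  →[8↦9]→  7 = 7  −1 ⇒ G_6=6
G_6=6  [base 9] 6  →[9↦10]→  6 = 6  −1 ⇒ G_7=5

-1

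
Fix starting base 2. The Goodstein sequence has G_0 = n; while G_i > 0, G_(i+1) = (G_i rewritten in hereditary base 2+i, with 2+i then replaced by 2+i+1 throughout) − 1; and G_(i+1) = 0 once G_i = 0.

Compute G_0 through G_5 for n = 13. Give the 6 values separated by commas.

13, 108, 1279, 16092, 280711, 5765998

[0] 13 ≡ 2^(2 + 1) + 2^2 + 1 (base 2). Lift 3: 109. −1: 108.
[1] 108 ≡ 3^(3 + 1) + 3^3 (base 3). Lift 4: 1280. −1: 1279.
[2] 1279 ≡ 4^(4 + 1) + 3·4^3 + 3·4^2 + 3·4 + 3 (base 4). Lift 5: 16093. −1: 16092.
[3] 16092 ≡ 5^(5 + 1) + 3·5^3 + 3·5^2 + 3·5 + 2 (base 5). Lift 6: 280712. −1: 280711.
[4] 280711 ≡ 6^(6 + 1) + 3·6^3 + 3·6^2 + 3·6 + 1 (base 6). Lift 7: 5765999. −1: 5765998.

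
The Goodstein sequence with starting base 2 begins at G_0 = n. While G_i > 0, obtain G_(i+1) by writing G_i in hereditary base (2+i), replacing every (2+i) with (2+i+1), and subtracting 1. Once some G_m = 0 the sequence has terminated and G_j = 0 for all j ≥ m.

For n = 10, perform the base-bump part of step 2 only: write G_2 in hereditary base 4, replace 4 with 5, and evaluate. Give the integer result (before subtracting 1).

10 —HB2→ 2^(2 + 1) + 2 —bump→ 3^(3 + 1) + 3 = 84 —(−1)→ 83
83 —HB3→ 3^(3 + 1) + 2 —bump→ 4^(4 + 1) + 2 = 1026 —(−1)→ 1025

15626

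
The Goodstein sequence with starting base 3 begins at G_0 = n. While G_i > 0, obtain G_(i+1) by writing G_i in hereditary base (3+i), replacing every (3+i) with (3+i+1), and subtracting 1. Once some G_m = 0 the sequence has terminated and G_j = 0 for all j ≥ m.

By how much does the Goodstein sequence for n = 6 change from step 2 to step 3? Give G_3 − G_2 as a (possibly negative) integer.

[0] 6 ≡ 2·3 (base 3). Lift 4: 8. −1: 7.
[1] 7 ≡ 4 + 3 (base 4). Lift 5: 8. −1: 7.
[2] 7 ≡ 5 + 2 (base 5). Lift 6: 8. −1: 7.

0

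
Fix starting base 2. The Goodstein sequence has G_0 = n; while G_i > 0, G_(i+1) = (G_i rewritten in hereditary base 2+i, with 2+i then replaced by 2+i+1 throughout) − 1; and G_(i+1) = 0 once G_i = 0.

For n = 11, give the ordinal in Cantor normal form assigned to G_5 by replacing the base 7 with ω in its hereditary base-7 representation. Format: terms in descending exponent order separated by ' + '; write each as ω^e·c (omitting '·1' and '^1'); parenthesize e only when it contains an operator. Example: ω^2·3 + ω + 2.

ω^(ω + 1)

base 2: 11 = 2^(2 + 1) + 2 + 1; at 3: 3^(3 + 1) + 3 + 1 = 85; next = 84
base 3: 84 = 3^(3 + 1) + 3; at 4: 4^(4 + 1) + 4 = 1028; next = 1027
base 4: 1027 = 4^(4 + 1) + 3; at 5: 5^(5 + 1) + 3 = 15628; next = 15627
base 5: 15627 = 5^(5 + 1) + 2; at 6: 6^(6 + 1) + 2 = 279938; next = 279937
base 6: 279937 = 6^(6 + 1) + 1; at 7: 7^(7 + 1) + 1 = 5764802; next = 5764801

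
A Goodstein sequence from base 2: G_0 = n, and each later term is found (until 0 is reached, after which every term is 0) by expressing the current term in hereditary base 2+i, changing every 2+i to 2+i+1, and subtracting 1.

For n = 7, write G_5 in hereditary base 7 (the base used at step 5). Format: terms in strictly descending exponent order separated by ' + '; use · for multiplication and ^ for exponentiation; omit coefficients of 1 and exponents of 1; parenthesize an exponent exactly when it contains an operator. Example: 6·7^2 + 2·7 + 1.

G_0 = 7. HB_2(7) = 2^2 + 2 + 1. Bump = 31. G_1 = 30.
G_1 = 30. HB_3(30) = 3^3 + 3. Bump = 260. G_2 = 259.
G_2 = 259. HB_4(259) = 4^4 + 3. Bump = 3128. G_3 = 3127.
G_3 = 3127. HB_5(3127) = 5^5 + 2. Bump = 46658. G_4 = 46657.
G_4 = 46657. HB_6(46657) = 6^6 + 1. Bump = 823544. G_5 = 823543.
G_5 = 823543. HB_7(823543) = 7^7. Bump = 16777216. G_6 = 16777215.

7^7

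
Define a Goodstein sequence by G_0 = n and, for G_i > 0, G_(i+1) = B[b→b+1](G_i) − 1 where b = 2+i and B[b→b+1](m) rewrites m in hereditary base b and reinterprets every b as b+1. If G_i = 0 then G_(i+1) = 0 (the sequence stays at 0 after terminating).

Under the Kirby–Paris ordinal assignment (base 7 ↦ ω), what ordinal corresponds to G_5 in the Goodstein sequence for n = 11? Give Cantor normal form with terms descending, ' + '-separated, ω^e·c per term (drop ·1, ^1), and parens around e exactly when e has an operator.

G_0=11  [base 2] 2^(2 + 1) + 2 + 1  →[2↦3]→  3^(3 + 1) + 3 + 1 = 85  −1 ⇒ G_1=84
G_1=84  [base 3] 3^(3 + 1) + 3  →[3↦4]→  4^(4 + 1) + 4 = 1028  −1 ⇒ G_2=1027
G_2=1027  [base 4] 4^(4 + 1) + 3  →[4↦5]→  5^(5 + 1) + 3 = 15628  −1 ⇒ G_3=15627
G_3=15627  [base 5] 5^(5 + 1) + 2  →[5↦6]→  6^(6 + 1) + 2 = 279938  −1 ⇒ G_4=279937
G_4=279937  [base 6] 6^(6 + 1) + 1  →[6↦7]→  7^(7 + 1) + 1 = 5764802  −1 ⇒ G_5=5764801
G_5=5764801  [base 7] 7^(7 + 1)  →[7↦8]→  8^(8 + 1) = 134217728  −1 ⇒ G_6=134217727

ω^(ω + 1)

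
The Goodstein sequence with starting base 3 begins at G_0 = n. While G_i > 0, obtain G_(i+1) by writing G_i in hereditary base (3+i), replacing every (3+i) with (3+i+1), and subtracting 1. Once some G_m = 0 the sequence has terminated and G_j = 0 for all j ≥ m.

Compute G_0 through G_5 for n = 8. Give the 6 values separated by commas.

8, 9, 10, 11, 11, 11

i=0: 8 = 2·3 + 2 (b=3); 3→4: 2·4 + 2 = 10; 10−1 = 9
i=1: 9 = 2·4 + 1 (b=4); 4→5: 2·5 + 1 = 11; 11−1 = 10
i=2: 10 = 2·5 (b=5); 5→6: 2·6 = 12; 12−1 = 11
i=3: 11 = 6 + 5 (b=6); 6→7: 7 + 5 = 12; 12−1 = 11
i=4: 11 = 7 + 4 (b=7); 7→8: 8 + 4 = 12; 12−1 = 11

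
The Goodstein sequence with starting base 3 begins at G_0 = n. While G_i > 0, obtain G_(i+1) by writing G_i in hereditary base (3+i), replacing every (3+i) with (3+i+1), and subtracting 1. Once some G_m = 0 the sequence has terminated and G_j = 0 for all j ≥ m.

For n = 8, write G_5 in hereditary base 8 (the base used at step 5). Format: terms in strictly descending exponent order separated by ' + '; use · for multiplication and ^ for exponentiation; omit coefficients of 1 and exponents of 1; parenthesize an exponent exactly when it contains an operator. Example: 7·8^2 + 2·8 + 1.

8 + 3

G_0=8  [base 3] 2·3 + 2  →[3↦4]→  2·4 + 2 = 10  −1 ⇒ G_1=9
G_1=9  [base 4] 2·4 + 1  →[4↦5]→  2·5 + 1 = 11  −1 ⇒ G_2=10
G_2=10  [base 5] 2·5  →[5↦6]→  2·6 = 12  −1 ⇒ G_3=11
G_3=11  [base 6] 6 + 5  →[6↦7]→  7 + 5 = 12  −1 ⇒ G_4=11
G_4=11  [base 7] 7 + 4  →[7↦8]→  8 + 4 = 12  −1 ⇒ G_5=11
G_5=11  [base 8] 8 + 3  →[8↦9]→  9 + 3 = 12  −1 ⇒ G_6=11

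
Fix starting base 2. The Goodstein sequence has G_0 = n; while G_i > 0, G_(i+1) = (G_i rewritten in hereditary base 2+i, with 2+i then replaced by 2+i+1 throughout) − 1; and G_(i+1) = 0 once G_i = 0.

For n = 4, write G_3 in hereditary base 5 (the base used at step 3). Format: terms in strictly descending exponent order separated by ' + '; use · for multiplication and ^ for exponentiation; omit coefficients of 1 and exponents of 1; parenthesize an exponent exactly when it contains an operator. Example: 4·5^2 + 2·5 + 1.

(0) 4|_2 = 2^2 ↦ 3^3|_3 = 27 ⇒ 26
(1) 26|_3 = 2·3^2 + 2·3 + 2 ↦ 2·4^2 + 2·4 + 2|_4 = 42 ⇒ 41
(2) 41|_4 = 2·4^2 + 2·4 + 1 ↦ 2·5^2 + 2·5 + 1|_5 = 61 ⇒ 60
(3) 60|_5 = 2·5^2 + 2·5 ↦ 2·6^2 + 2·6|_6 = 84 ⇒ 83

2·5^2 + 2·5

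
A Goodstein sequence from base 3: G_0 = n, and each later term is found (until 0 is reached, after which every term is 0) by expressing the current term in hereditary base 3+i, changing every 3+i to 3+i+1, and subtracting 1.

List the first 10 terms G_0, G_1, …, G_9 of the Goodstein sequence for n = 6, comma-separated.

base 3: 6 = 2·3; at 4: 2·4 = 8; next = 7
base 4: 7 = 4 + 3; at 5: 5 + 3 = 8; next = 7
base 5: 7 = 5 + 2; at 6: 6 + 2 = 8; next = 7
base 6: 7 = 6 + 1; at 7: 7 + 1 = 8; next = 7
base 7: 7 = 7; at 8: 8 = 8; next = 7
base 8: 7 = 7; at 9: 7 = 7; next = 6
base 9: 6 = 6; at 10: 6 = 6; next = 5
base 10: 5 = 5; at 11: 5 = 5; next = 4
base 11: 4 = 4; at 12: 4 = 4; next = 3

6, 7, 7, 7, 7, 7, 6, 5, 4, 3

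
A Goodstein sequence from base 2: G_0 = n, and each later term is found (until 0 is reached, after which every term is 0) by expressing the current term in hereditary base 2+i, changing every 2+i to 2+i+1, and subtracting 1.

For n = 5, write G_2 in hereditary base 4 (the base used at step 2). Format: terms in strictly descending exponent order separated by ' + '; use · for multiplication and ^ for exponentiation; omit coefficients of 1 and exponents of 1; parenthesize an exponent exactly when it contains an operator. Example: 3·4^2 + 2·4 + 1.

3·4^3 + 3·4^2 + 3·4 + 3

[0] 5 ≡ 2^2 + 1 (base 2). Lift 3: 28. −1: 27.
[1] 27 ≡ 3^3 (base 3). Lift 4: 256. −1: 255.
[2] 255 ≡ 3·4^3 + 3·4^2 + 3·4 + 3 (base 4). Lift 5: 468. −1: 467.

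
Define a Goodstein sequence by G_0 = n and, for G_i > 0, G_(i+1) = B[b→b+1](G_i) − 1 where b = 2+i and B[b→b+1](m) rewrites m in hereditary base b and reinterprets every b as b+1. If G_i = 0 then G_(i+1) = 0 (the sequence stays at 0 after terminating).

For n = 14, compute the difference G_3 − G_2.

17469

G_0=14  [base 2] 2^(2 + 1) + 2^2 + 2  →[2↦3]→  3^(3 + 1) + 3^3 + 3 = 111  −1 ⇒ G_1=110
G_1=110  [base 3] 3^(3 + 1) + 3^3 + 2  →[3↦4]→  4^(4 + 1) + 4^4 + 2 = 1282  −1 ⇒ G_2=1281
G_2=1281  [base 4] 4^(4 + 1) + 4^4 + 1  →[4↦5]→  5^(5 + 1) + 5^5 + 1 = 18751  −1 ⇒ G_3=18750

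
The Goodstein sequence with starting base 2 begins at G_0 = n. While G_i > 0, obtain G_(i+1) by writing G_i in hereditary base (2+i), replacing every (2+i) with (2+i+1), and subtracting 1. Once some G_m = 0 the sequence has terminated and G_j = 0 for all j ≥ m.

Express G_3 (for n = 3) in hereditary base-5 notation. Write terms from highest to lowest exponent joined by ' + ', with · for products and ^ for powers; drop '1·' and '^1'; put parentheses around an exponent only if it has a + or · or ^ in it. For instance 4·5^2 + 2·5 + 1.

G_0 = 3. HB_2(3) = 2 + 1. Bump = 4. G_1 = 3.
G_1 = 3. HB_3(3) = 3. Bump = 4. G_2 = 3.
G_2 = 3. HB_4(3) = 3. Bump = 3. G_3 = 2.
G_3 = 2. HB_5(2) = 2. Bump = 2. G_4 = 1.

2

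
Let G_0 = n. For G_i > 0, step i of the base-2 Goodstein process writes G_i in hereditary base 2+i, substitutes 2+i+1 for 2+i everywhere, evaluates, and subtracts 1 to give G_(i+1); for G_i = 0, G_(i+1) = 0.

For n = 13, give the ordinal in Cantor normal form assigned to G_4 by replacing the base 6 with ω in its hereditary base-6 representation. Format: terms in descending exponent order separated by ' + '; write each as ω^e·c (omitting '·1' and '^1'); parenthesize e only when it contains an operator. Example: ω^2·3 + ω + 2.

[0] 13 ≡ 2^(2 + 1) + 2^2 + 1 (base 2). Lift 3: 109. −1: 108.
[1] 108 ≡ 3^(3 + 1) + 3^3 (base 3). Lift 4: 1280. −1: 1279.
[2] 1279 ≡ 4^(4 + 1) + 3·4^3 + 3·4^2 + 3·4 + 3 (base 4). Lift 5: 16093. −1: 16092.
[3] 16092 ≡ 5^(5 + 1) + 3·5^3 + 3·5^2 + 3·5 + 2 (base 5). Lift 6: 280712. −1: 280711.
[4] 280711 ≡ 6^(6 + 1) + 3·6^3 + 3·6^2 + 3·6 + 1 (base 6). Lift 7: 5765999. −1: 5765998.

ω^(ω + 1) + ω^3·3 + ω^2·3 + ω·3 + 1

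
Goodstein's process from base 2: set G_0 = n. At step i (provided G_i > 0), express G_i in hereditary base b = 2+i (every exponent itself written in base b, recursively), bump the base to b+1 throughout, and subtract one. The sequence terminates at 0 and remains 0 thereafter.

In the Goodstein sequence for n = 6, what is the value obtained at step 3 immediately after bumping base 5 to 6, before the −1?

46656

6 —HB2→ 2^2 + 2 —bump→ 3^3 + 3 = 30 —(−1)→ 29
29 —HB3→ 3^3 + 2 —bump→ 4^4 + 2 = 258 —(−1)→ 257
257 —HB4→ 4^4 + 1 —bump→ 5^5 + 1 = 3126 —(−1)→ 3125
3125 —HB5→ 5^5 —bump→ 6^6 = 46656 —(−1)→ 46655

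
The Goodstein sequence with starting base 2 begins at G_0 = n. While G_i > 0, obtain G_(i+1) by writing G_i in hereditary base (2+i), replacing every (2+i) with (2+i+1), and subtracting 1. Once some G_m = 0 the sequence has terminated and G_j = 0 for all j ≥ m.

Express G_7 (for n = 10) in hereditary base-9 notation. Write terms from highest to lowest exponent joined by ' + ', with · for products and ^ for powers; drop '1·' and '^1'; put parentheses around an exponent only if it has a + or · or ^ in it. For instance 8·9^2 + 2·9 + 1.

5·9^9 + 5·9^5 + 5·9^4 + 5·9^3 + 5·9^2 + 5·9 + 2

step 0: 10 = 2^(2 + 1) + 2; sub 3 for 2: 3^(3 + 1) + 3; = 84; G_1 = 84−1 = 83
step 1: 83 = 3^(3 + 1) + 2; sub 4 for 3: 4^(4 + 1) + 2; = 1026; G_2 = 1026−1 = 1025
step 2: 1025 = 4^(4 + 1) + 1; sub 5 for 4: 5^(5 + 1) + 1; = 15626; G_3 = 15626−1 = 15625
step 3: 15625 = 5^(5 + 1); sub 6 for 5: 6^(6 + 1); = 279936; G_4 = 279936−1 = 279935
step 4: 279935 = 5·6^6 + 5·6^5 + 5·6^4 + 5·6^3 + 5·6^2 + 5·6 + 5; sub 7 for 6: 5·7^7 + 5·7^5 + 5·7^4 + 5·7^3 + 5·7^2 + 5·7 + 5; = 4215755; G_5 = 4215755−1 = 4215754
step 5: 4215754 = 5·7^7 + 5·7^5 + 5·7^4 + 5·7^3 + 5·7^2 + 5·7 + 4; sub 8 for 7: 5·8^8 + 5·8^5 + 5·8^4 + 5·8^3 + 5·8^2 + 5·8 + 4; = 84073324; G_6 = 84073324−1 = 84073323
step 6: 84073323 = 5·8^8 + 5·8^5 + 5·8^4 + 5·8^3 + 5·8^2 + 5·8 + 3; sub 9 for 8: 5·9^9 + 5·9^5 + 5·9^4 + 5·9^3 + 5·9^2 + 5·9 + 3; = 1937434593; G_7 = 1937434593−1 = 1937434592
step 7: 1937434592 = 5·9^9 + 5·9^5 + 5·9^4 + 5·9^3 + 5·9^2 + 5·9 + 2; sub 10 for 9: 5·10^10 + 5·10^5 + 5·10^4 + 5·10^3 + 5·10^2 + 5·10 + 2; = 50000555552; G_8 = 50000555552−1 = 50000555551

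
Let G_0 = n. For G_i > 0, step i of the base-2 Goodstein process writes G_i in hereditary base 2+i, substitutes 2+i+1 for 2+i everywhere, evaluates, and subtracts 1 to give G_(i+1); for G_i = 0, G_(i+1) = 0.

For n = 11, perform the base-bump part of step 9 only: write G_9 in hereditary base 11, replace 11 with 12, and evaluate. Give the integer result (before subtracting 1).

G_0 = 11. HB_2(11) = 2^(2 + 1) + 2 + 1. Bump = 85. G_1 = 84.
G_1 = 84. HB_3(84) = 3^(3 + 1) + 3. Bump = 1028. G_2 = 1027.
G_2 = 1027. HB_4(1027) = 4^(4 + 1) + 3. Bump = 15628. G_3 = 15627.
G_3 = 15627. HB_5(15627) = 5^(5 + 1) + 2. Bump = 279938. G_4 = 279937.
G_4 = 279937. HB_6(279937) = 6^(6 + 1) + 1. Bump = 5764802. G_5 = 5764801.
G_5 = 5764801. HB_7(5764801) = 7^(7 + 1). Bump = 134217728. G_6 = 134217727.
G_6 = 134217727. HB_8(134217727) = 7·8^8 + 7·8^7 + 7·8^6 + 7·8^5 + 7·8^4 + 7·8^3 + 7·8^2 + 7·8 + 7. Bump = 2749609303. G_7 = 2749609302.
G_7 = 2749609302. HB_9(2749609302) = 7·9^9 + 7·9^7 + 7·9^6 + 7·9^5 + 7·9^4 + 7·9^3 + 7·9^2 + 7·9 + 6. Bump = 70077777776. G_8 = 70077777775.
G_8 = 70077777775. HB_10(70077777775) = 7·10^10 + 7·10^7 + 7·10^6 + 7·10^5 + 7·10^4 + 7·10^3 + 7·10^2 + 7·10 + 5. Bump = 1997331745491. G_9 = 1997331745490.

62412976762504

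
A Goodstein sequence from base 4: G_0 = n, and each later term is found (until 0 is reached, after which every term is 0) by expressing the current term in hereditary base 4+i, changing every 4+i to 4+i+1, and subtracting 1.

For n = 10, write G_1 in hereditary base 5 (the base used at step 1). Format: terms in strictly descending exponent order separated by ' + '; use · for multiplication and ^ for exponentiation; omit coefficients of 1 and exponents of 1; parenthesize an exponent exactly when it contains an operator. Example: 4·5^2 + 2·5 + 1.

2·5 + 1

G_0 = 10. HB_4(10) = 2·4 + 2. Bump = 12. G_1 = 11.
G_1 = 11. HB_5(11) = 2·5 + 1. Bump = 13. G_2 = 12.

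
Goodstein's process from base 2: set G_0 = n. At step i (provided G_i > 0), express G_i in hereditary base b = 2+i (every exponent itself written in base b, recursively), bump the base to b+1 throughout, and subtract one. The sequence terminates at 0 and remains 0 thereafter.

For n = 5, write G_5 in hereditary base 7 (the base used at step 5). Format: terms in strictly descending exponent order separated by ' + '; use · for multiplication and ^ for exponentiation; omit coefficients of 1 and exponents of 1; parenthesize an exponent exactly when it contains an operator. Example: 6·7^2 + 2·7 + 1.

step 0: 5 = 2^2 + 1; sub 3 for 2: 3^3 + 1; = 28; G_1 = 28−1 = 27
step 1: 27 = 3^3; sub 4 for 3: 4^4; = 256; G_2 = 256−1 = 255
step 2: 255 = 3·4^3 + 3·4^2 + 3·4 + 3; sub 5 for 4: 3·5^3 + 3·5^2 + 3·5 + 3; = 468; G_3 = 468−1 = 467
step 3: 467 = 3·5^3 + 3·5^2 + 3·5 + 2; sub 6 for 5: 3·6^3 + 3·6^2 + 3·6 + 2; = 776; G_4 = 776−1 = 775
step 4: 775 = 3·6^3 + 3·6^2 + 3·6 + 1; sub 7 for 6: 3·7^3 + 3·7^2 + 3·7 + 1; = 1198; G_5 = 1198−1 = 1197
step 5: 1197 = 3·7^3 + 3·7^2 + 3·7; sub 8 for 7: 3·8^3 + 3·8^2 + 3·8; = 1752; G_6 = 1752−1 = 1751

3·7^3 + 3·7^2 + 3·7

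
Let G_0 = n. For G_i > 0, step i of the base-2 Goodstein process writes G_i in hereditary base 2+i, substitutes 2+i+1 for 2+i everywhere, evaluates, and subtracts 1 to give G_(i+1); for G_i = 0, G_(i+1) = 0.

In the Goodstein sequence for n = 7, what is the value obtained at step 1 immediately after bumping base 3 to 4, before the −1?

260

i=0: 7 = 2^2 + 2 + 1 (b=2); 2→3: 3^3 + 3 + 1 = 31; 31−1 = 30
i=1: 30 = 3^3 + 3 (b=3); 3→4: 4^4 + 4 = 260; 260−1 = 259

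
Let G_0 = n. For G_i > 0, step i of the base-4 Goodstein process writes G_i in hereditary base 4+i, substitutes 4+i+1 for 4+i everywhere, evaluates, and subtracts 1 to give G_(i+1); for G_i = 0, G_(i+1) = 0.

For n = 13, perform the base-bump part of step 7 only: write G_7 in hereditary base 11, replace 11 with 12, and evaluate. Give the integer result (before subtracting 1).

[0] 13 ≡ 3·4 + 1 (base 4). Lift 5: 16. −1: 15.
[1] 15 ≡ 3·5 (base 5). Lift 6: 18. −1: 17.
[2] 17 ≡ 2·6 + 5 (base 6). Lift 7: 19. −1: 18.
[3] 18 ≡ 2·7 + 4 (base 7). Lift 8: 20. −1: 19.
[4] 19 ≡ 2·8 + 3 (base 8). Lift 9: 21. −1: 20.
[5] 20 ≡ 2·9 + 2 (base 9). Lift 10: 22. −1: 21.
[6] 21 ≡ 2·10 + 1 (base 10). Lift 11: 23. −1: 22.
[7] 22 ≡ 2·11 (base 11). Lift 12: 24. −1: 23.

24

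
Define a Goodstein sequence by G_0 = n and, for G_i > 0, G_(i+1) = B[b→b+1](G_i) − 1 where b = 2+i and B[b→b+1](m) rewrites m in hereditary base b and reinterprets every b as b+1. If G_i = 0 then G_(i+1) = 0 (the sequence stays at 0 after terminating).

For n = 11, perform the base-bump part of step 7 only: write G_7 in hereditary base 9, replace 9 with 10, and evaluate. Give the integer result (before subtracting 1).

70077777776

i=0: 11 = 2^(2 + 1) + 2 + 1 (b=2); 2→3: 3^(3 + 1) + 3 + 1 = 85; 85−1 = 84
i=1: 84 = 3^(3 + 1) + 3 (b=3); 3→4: 4^(4 + 1) + 4 = 1028; 1028−1 = 1027
i=2: 1027 = 4^(4 + 1) + 3 (b=4); 4→5: 5^(5 + 1) + 3 = 15628; 15628−1 = 15627
i=3: 15627 = 5^(5 + 1) + 2 (b=5); 5→6: 6^(6 + 1) + 2 = 279938; 279938−1 = 279937
i=4: 279937 = 6^(6 + 1) + 1 (b=6); 6→7: 7^(7 + 1) + 1 = 5764802; 5764802−1 = 5764801
i=5: 5764801 = 7^(7 + 1) (b=7); 7→8: 8^(8 + 1) = 134217728; 134217728−1 = 134217727
i=6: 134217727 = 7·8^8 + 7·8^7 + 7·8^6 + 7·8^5 + 7·8^4 + 7·8^3 + 7·8^2 + 7·8 + 7 (b=8); 8→9: 7·9^9 + 7·9^7 + 7·9^6 + 7·9^5 + 7·9^4 + 7·9^3 + 7·9^2 + 7·9 + 7 = 2749609303; 2749609303−1 = 2749609302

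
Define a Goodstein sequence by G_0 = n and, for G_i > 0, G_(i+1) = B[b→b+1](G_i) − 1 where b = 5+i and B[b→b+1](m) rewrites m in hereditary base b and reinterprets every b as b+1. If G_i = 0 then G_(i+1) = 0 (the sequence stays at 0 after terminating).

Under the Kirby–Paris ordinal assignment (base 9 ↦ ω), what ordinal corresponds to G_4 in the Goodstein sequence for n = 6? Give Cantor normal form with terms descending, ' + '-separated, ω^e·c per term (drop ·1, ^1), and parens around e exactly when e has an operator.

6 —HB5→ 5 + 1 —bump→ 6 + 1 = 7 —(−1)→ 6
6 —HB6→ 6 —bump→ 7 = 7 —(−1)→ 6
6 —HB7→ 6 —bump→ 6 = 6 —(−1)→ 5
5 —HB8→ 5 —bump→ 5 = 5 —(−1)→ 4

4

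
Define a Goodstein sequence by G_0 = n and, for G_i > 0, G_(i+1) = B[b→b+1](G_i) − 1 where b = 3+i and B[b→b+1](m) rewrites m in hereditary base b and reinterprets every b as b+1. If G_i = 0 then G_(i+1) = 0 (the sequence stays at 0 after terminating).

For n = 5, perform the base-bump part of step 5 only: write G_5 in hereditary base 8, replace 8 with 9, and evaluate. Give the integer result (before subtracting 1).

G_0=5  [base 3] 3 + 2  →[3↦4]→  4 + 2 = 6  −1 ⇒ G_1=5
G_1=5  [base 4] 4 + 1  →[4↦5]→  5 + 1 = 6  −1 ⇒ G_2=5
G_2=5  [base 5] 5  →[5↦6]→  6 = 6  −1 ⇒ G_3=5
G_3=5  [base 6] 5  →[6↦7]→  5 = 5  −1 ⇒ G_4=4
G_4=4  [base 7] 4  →[7↦8]→  4 = 4  −1 ⇒ G_5=3
G_5=3  [base 8] 3  →[8↦9]→  3 = 3  −1 ⇒ G_6=2

3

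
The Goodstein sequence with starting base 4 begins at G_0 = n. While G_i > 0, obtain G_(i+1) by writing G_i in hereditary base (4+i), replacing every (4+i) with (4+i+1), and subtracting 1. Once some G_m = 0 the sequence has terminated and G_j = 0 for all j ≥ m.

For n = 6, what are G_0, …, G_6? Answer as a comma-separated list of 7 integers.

G_0=6  [base 4] 4 + 2  →[4↦5]→  5 + 2 = 7  −1 ⇒ G_1=6
G_1=6  [base 5] 5 + 1  →[5↦6]→  6 + 1 = 7  −1 ⇒ G_2=6
G_2=6  [base 6] 6  →[6↦7]→  7 = 7  −1 ⇒ G_3=6
G_3=6  [base 7] 6  →[7↦8]→  6 = 6  −1 ⇒ G_4=5
G_4=5  [base 8] 5  →[8↦9]→  5 = 5  −1 ⇒ G_5=4
G_5=4  [base 9] 4  →[9↦10]→  4 = 4  −1 ⇒ G_6=3

6, 6, 6, 6, 5, 4, 3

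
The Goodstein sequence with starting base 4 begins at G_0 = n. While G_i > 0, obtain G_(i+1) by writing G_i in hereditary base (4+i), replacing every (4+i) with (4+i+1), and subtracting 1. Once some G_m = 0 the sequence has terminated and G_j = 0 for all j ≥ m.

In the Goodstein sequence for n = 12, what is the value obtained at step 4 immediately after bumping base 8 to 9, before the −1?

19

G_0 = 12. HB_4(12) = 3·4. Bump = 15. G_1 = 14.
G_1 = 14. HB_5(14) = 2·5 + 4. Bump = 16. G_2 = 15.
G_2 = 15. HB_6(15) = 2·6 + 3. Bump = 17. G_3 = 16.
G_3 = 16. HB_7(16) = 2·7 + 2. Bump = 18. G_4 = 17.
G_4 = 17. HB_8(17) = 2·8 + 1. Bump = 19. G_5 = 18.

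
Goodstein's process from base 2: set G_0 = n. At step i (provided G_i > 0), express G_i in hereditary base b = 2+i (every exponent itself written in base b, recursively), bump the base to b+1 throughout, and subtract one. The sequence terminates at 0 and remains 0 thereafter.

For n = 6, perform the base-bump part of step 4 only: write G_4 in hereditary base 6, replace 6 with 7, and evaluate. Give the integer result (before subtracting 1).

98040

G_0=6  [base 2] 2^2 + 2  →[2↦3]→  3^3 + 3 = 30  −1 ⇒ G_1=29
G_1=29  [base 3] 3^3 + 2  →[3↦4]→  4^4 + 2 = 258  −1 ⇒ G_2=257
G_2=257  [base 4] 4^4 + 1  →[4↦5]→  5^5 + 1 = 3126  −1 ⇒ G_3=3125
G_3=3125  [base 5] 5^5  →[5↦6]→  6^6 = 46656  −1 ⇒ G_4=46655
G_4=46655  [base 6] 5·6^5 + 5·6^4 + 5·6^3 + 5·6^2 + 5·6 + 5  →[6↦7]→  5·7^5 + 5·7^4 + 5·7^3 + 5·7^2 + 5·7 + 5 = 98040  −1 ⇒ G_5=98039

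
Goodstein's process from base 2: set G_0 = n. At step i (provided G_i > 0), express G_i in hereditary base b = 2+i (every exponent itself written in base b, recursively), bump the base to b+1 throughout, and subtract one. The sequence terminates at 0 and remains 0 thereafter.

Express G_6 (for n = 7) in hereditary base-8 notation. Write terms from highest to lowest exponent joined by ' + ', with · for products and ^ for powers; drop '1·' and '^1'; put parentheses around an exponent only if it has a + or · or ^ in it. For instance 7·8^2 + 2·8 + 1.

step 0: 7 = 2^2 + 2 + 1; sub 3 for 2: 3^3 + 3 + 1; = 31; G_1 = 31−1 = 30
step 1: 30 = 3^3 + 3; sub 4 for 3: 4^4 + 4; = 260; G_2 = 260−1 = 259
step 2: 259 = 4^4 + 3; sub 5 for 4: 5^5 + 3; = 3128; G_3 = 3128−1 = 3127
step 3: 3127 = 5^5 + 2; sub 6 for 5: 6^6 + 2; = 46658; G_4 = 46658−1 = 46657
step 4: 46657 = 6^6 + 1; sub 7 for 6: 7^7 + 1; = 823544; G_5 = 823544−1 = 823543
step 5: 823543 = 7^7; sub 8 for 7: 8^8; = 16777216; G_6 = 16777216−1 = 16777215
step 6: 16777215 = 7·8^7 + 7·8^6 + 7·8^5 + 7·8^4 + 7·8^3 + 7·8^2 + 7·8 + 7; sub 9 for 8: 7·9^7 + 7·9^6 + 7·9^5 + 7·9^4 + 7·9^3 + 7·9^2 + 7·9 + 7; = 37665880; G_7 = 37665880−1 = 37665879

7·8^7 + 7·8^6 + 7·8^5 + 7·8^4 + 7·8^3 + 7·8^2 + 7·8 + 7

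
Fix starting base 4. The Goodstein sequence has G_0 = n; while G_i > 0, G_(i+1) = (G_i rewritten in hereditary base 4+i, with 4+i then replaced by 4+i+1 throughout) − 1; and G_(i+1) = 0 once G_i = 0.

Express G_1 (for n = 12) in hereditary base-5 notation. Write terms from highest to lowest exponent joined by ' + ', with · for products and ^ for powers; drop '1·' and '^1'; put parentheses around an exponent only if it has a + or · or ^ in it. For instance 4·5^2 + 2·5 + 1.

2·5 + 4

12 —HB4→ 3·4 —bump→ 3·5 = 15 —(−1)→ 14
14 —HB5→ 2·5 + 4 —bump→ 2·6 + 4 = 16 —(−1)→ 15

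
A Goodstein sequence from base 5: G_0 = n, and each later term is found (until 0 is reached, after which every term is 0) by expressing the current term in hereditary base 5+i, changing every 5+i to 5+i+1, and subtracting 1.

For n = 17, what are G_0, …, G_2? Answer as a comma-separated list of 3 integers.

G_0=17  [base 5] 3·5 + 2  →[5↦6]→  3·6 + 2 = 20  −1 ⇒ G_1=19
G_1=19  [base 6] 3·6 + 1  →[6↦7]→  3·7 + 1 = 22  −1 ⇒ G_2=21

17, 19, 21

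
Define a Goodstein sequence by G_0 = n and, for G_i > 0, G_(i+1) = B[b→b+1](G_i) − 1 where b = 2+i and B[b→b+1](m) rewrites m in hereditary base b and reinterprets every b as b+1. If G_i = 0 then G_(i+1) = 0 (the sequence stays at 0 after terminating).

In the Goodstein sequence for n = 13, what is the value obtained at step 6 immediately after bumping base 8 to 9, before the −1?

3486786856

[0] 13 ≡ 2^(2 + 1) + 2^2 + 1 (base 2). Lift 3: 109. −1: 108.
[1] 108 ≡ 3^(3 + 1) + 3^3 (base 3). Lift 4: 1280. −1: 1279.
[2] 1279 ≡ 4^(4 + 1) + 3·4^3 + 3·4^2 + 3·4 + 3 (base 4). Lift 5: 16093. −1: 16092.
[3] 16092 ≡ 5^(5 + 1) + 3·5^3 + 3·5^2 + 3·5 + 2 (base 5). Lift 6: 280712. −1: 280711.
[4] 280711 ≡ 6^(6 + 1) + 3·6^3 + 3·6^2 + 3·6 + 1 (base 6). Lift 7: 5765999. −1: 5765998.
[5] 5765998 ≡ 7^(7 + 1) + 3·7^3 + 3·7^2 + 3·7 (base 7). Lift 8: 134219480. −1: 134219479.
[6] 134219479 ≡ 8^(8 + 1) + 3·8^3 + 3·8^2 + 2·8 + 7 (base 8). Lift 9: 3486786856. −1: 3486786855.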